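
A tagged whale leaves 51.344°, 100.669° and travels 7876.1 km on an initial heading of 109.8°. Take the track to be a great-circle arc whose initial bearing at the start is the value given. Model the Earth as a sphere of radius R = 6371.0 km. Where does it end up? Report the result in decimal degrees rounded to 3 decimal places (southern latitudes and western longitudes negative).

Central angle δ = d/R = 1.236242 rad.
Converting: φ₁ = 0.896122 rad, θ = 1.916372 rad.
sin φ₂ = sin φ₁ cos δ + cos φ₁ sin δ cos θ = (0.780910)(0.328348) + (0.624643)(0.944557)(-0.338738) = 0.056551
φ₂ = asin(0.056551) = 0.056581 rad = 3.242°.
For the longitude increment, Δλ = atan2( sin θ sin δ cos φ₁, cos δ − sin φ₁ sin φ₂ ) = atan2(0.555130, 0.284187) = 62.891°.
Hence λ₂ = 100.669° + 62.891° = 163.560°.

latitude 3.242°, longitude 163.560°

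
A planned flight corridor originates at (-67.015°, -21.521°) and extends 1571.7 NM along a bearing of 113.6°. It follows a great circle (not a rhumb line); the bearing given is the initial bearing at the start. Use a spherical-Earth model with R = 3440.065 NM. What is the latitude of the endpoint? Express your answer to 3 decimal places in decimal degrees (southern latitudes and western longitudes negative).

δ = 1571.7/3440.065 = 0.456881 rad (26.1773°).
With φ₁ = -67.015° = -1.169632 rad and θ = 113.6° = 1.982694 rad:
Applying the spherical law of cosines for sides, sin φ₂ = sin φ₁ cos δ + cos φ₁ sin δ cos θ = -0.895149, so φ₂ = -63.528°.
Δλ = atan2( sin θ sin δ cos φ₁ , cos δ − sin φ₁ sin φ₂ ) = atan2(0.157857, 0.073352) = 1.135807 rad = 65.077°.
λ₂ = λ₁ + Δλ = 43.556°.

latitude -63.528°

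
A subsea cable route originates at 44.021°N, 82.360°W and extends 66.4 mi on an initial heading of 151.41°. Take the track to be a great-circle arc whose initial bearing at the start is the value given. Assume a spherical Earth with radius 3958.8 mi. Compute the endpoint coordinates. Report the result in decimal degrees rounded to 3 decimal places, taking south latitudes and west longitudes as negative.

Angular distance δ = d/R = 66.4 / 3958.8 = 0.016773 rad.
Start latitude φ₁ = 0.768311 rad; initial bearing θ = 2.642603 rad.
sin φ₂ = sin φ₁ cos δ + cos φ₁ sin δ cos θ = (0.694922)(0.999859) + (0.719085)(0.016772)(-0.878067) = 0.684234
φ₂ = asin(0.684234) = 0.753553 rad = 43.175°.
Δλ = atan2( sin θ sin δ cos φ₁ , cos δ − sin φ₁ sin φ₂ ) = atan2(0.005771, 0.524370) = 0.011006 rad = 0.631°.
Hence λ₂ = -82.360° + 0.631° = -81.729°.

latitude 43.175°, longitude -81.729°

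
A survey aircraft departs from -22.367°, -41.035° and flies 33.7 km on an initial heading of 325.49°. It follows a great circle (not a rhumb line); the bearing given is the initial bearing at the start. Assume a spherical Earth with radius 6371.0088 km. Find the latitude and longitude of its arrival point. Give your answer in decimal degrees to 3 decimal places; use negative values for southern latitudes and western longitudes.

latitude -22.117°, longitude -41.220°

δ = 33.7/6371.0088 = 0.005290 rad (0.3031°).
With φ₁ = -22.367° = -0.390378 rad and θ = 325.49° = 5.680872 rad:
sin φ₂ = sin φ₁ cos δ + cos φ₁ sin δ cos θ = (-0.380538)(0.999986) + (0.924765)(0.005290)(0.824027) = -0.376502
φ₂ = asin(-0.376502) = -0.386017 rad = -22.117°.
Δλ = atan2( sin θ sin δ cos φ₁ , cos δ − sin φ₁ sin φ₂ ) = atan2(-0.002771, 0.856713) = -0.003235 rad = -0.185°.
λ₂ = λ₁ + Δλ = -41.220°.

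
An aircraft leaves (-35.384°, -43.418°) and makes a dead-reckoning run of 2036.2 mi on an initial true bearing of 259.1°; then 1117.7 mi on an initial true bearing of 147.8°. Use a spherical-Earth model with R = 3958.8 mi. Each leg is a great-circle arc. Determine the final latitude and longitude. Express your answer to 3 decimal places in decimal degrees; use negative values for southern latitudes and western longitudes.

latitude -48.509°, longitude -66.840°

Apply the spherical direct solution leg by leg, carrying full precision between legs.
Leg 1: from (-35.384°, -43.418°), δ = 2036.2/3958.8 = 0.514348 rad, θ = 259.1° → φ = -35.449°, λ = -79.789°.
Leg 2: from (-35.449°, -79.789°), δ = 1117.7/3958.8 = 0.282333 rad, θ = 147.8° → φ = -48.509°, λ = -66.840°.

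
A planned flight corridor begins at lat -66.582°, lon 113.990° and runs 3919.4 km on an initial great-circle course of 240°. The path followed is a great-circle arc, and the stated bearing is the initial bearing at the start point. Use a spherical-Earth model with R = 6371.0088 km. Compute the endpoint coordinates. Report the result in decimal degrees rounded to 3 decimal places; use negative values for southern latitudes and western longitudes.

latitude -59.777°, longitude 30.811°

Angular distance δ = d/R = 3919.4 / 6371.0088 = 0.615193 rad.
Converting: φ₁ = -1.162075 rad, θ = 4.188790 rad.
Applying the spherical law of cosines for sides, sin φ₂ = sin φ₁ cos δ + cos φ₁ sin δ cos θ = -0.864077, so φ₂ = -59.777°.
Δλ = atan2( sin θ sin δ cos φ₁ , cos δ − sin φ₁ sin φ₂ ) = atan2(-0.198638, 0.023759) = -1.451750 rad = -83.179°.
λ₂ = λ₁ + Δλ = 30.811°.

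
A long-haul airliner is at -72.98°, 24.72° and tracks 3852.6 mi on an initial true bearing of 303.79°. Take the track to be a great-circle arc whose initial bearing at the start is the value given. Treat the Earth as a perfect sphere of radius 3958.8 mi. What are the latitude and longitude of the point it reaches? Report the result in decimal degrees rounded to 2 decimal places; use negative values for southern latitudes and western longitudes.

latitude -23.79°, longitude -23.94°

Central angle δ = d/R = 0.973174 rad.
Start latitude φ₁ = -1.273741 rad; initial bearing θ = 5.302136 rad.
Applying the spherical law of cosines for sides, sin φ₂ = sin φ₁ cos δ + cos φ₁ sin δ cos θ = -0.403462, so φ₂ = -23.79°.
Δλ = atan2( sin θ sin δ cos φ₁ , cos δ − sin φ₁ sin φ₂ ) = atan2(-0.201099, 0.176888) = -0.849364 rad = -48.66°.
Hence λ₂ = 24.72° + -48.66° = -23.94°.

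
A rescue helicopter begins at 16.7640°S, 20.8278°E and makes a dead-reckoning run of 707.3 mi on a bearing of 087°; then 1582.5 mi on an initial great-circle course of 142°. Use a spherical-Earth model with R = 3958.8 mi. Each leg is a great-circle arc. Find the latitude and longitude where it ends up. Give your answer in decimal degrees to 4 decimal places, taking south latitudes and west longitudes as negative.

latitude -33.2380°, longitude 48.1115°

Apply the spherical direct solution leg by leg, carrying full precision between legs.
Leg 1: from (-16.7640°, 20.8278°), δ = 707.3/3958.8 = 0.178665 rad, θ = 87° → φ = -15.9580°, λ = 31.4648°.
Leg 2: from (-15.9580°, 31.4648°), δ = 1582.5/3958.8 = 0.399742 rad, θ = 142° → φ = -33.2380°, λ = 48.1115°.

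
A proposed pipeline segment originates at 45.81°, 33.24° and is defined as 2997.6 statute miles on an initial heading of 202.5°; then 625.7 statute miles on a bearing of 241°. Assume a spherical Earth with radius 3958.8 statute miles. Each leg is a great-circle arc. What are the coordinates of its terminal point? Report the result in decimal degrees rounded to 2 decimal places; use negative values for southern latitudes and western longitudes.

Apply the spherical direct solution leg by leg, carrying full precision between legs.
Leg 1: from (45.81°, 33.24°), δ = 2997.6/3958.8 = 0.757199 rad, θ = 202.5° → φ = 4.52°, λ = 17.95°.
Leg 2: from (4.52°, 17.95°), δ = 625.7/3958.8 = 0.158053 rad, θ = 241° → φ = 0.10°, λ = 10.04°.

latitude 0.10°, longitude 10.04°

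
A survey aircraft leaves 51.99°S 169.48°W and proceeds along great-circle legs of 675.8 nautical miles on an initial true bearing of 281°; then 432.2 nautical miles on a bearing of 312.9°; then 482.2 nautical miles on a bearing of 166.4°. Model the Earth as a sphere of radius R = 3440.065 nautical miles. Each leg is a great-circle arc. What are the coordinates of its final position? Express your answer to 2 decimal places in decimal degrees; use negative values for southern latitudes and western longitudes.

Apply the spherical direct solution leg by leg, carrying full precision between legs.
Leg 1: from (-51.99°, -169.48°), δ = 675.8/3440.065 = 0.196450 rad, θ = 281° → φ = -48.57°, λ = 173.69°.
Leg 2: from (-48.57°, 173.69°), δ = 432.2/3440.065 = 0.125637 rad, θ = 312.9° → φ = -43.43°, λ = 166.43°.
Leg 3: from (-43.43°, 166.43°), δ = 482.2/3440.065 = 0.140172 rad, θ = 166.4° → φ = -51.20°, λ = 169.43°.

latitude -51.20°, longitude 169.43°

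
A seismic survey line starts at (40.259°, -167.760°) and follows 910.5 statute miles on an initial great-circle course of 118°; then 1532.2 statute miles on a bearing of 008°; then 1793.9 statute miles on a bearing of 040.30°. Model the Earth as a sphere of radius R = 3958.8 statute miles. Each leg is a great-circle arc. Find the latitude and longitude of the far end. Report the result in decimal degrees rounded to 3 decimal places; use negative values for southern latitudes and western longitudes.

latitude 68.167°, longitude -98.992°

Apply the spherical direct solution leg by leg, carrying full precision between legs.
Leg 1: from (40.259°, -167.760°), δ = 910.5/3958.8 = 0.229994 rad, θ = 118° → φ = 33.199°, λ = -153.841°.
Leg 2: from (33.199°, -153.841°), δ = 1532.2/3958.8 = 0.387036 rad, θ = 8° → φ = 55.066°, λ = -148.577°.
Leg 3: from (55.066°, -148.577°), δ = 1793.9/3958.8 = 0.453142 rad, θ = 40.3° → φ = 68.167°, λ = -98.992°.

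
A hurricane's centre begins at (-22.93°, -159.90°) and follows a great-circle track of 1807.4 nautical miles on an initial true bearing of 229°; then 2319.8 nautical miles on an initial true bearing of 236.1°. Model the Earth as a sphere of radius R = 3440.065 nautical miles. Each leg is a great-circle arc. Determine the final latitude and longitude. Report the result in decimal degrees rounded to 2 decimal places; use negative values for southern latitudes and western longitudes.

latitude -50.13°, longitude 116.63°

Apply the spherical direct solution leg by leg, carrying full precision between legs.
Leg 1: from (-22.93°, -159.90°), δ = 1807.4/3440.065 = 0.525397 rad, θ = 229° → φ = -39.80°, λ = 170.58°.
Leg 2: from (-39.80°, 170.58°), δ = 2319.8/3440.065 = 0.674348 rad, θ = 236.1° → φ = -50.13°, λ = 116.63°.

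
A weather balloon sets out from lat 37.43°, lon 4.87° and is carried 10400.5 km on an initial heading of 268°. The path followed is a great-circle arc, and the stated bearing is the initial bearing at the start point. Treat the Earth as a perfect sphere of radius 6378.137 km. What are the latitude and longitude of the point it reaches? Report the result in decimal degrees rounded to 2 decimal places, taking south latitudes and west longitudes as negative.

latitude -3.67°, longitude -86.64°

δ = 10400.5/6378.137 = 1.630649 rad (93.4293°).
Start latitude φ₁ = 0.653277 rad; initial bearing θ = 4.677482 rad.
sin φ₂ = sin φ₁ cos δ + cos φ₁ sin δ cos θ = (0.607792)(-0.059817) + (0.794096)(0.998209)(-0.034899) = -0.064020
φ₂ = asin(-0.064020) = -0.064064 rad = -3.67°.
Then Δλ = atan2(-0.792192, -0.020906) = -1.597180 rad, from sin θ sin δ cos φ₁ over cos δ − sin φ₁ sin φ₂.
Hence λ₂ = 4.87° + -91.51° = -86.64°.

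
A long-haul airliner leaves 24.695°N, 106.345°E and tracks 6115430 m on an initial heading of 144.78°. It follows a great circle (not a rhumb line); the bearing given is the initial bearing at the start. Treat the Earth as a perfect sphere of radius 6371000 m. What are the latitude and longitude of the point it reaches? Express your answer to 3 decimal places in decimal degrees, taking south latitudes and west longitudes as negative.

latitude -21.613°, longitude 136.884°

The arc subtends δ = 6115430/6371000 = 0.959885 rad at the centre.
Start latitude φ₁ = 0.431009 rad; initial bearing θ = 2.526888 rad.
sin φ₂ = sin φ₁ cos δ + cos φ₁ sin δ cos θ = (0.417788)(0.573614) + (0.908545)(0.819126)(-0.816944) = -0.368331
φ₂ = asin(-0.368331) = -0.377213 rad = -21.613°.
For the longitude increment, Δλ = atan2( sin θ sin δ cos φ₁, cos δ − sin φ₁ sin φ₂ ) = atan2(0.429200, 0.727498) = 30.539°.
λ₂ = λ₁ + Δλ = 136.884°.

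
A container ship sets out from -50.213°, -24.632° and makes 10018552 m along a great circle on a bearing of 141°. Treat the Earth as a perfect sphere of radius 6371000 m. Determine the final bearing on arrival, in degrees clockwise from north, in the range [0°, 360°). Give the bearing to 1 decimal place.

δ = 10018552/6371000 = 1.572524 rad (90.0990°).
With φ₁ = -50.213° = -0.876382 rad and θ = 141° = 2.460914 rad:
Destination latitude: φ₂ = arcsin( sin φ₁ cos δ + cos φ₁ sin δ cos θ ) = arcsin(-0.495995) = -29.735°.
For the longitude increment, Δλ = atan2( sin θ sin δ cos φ₁, cos δ − sin φ₁ sin φ₂ ) = atan2(0.402724, -0.382864) = 133.552°.
Hence λ₂ = -24.632° + 133.552° = 108.920°.
The forward bearing on arrival equals the back-azimuth from the destination plus 180°.
Back-azimuth from P₂ (-29.7°, 108.9°) to P₁ (-50.2°, -24.6°), with Δλ' = λ₁ − λ₂ = -133.6°: atan2( sin Δλ' cos φ₁ , cos φ₂ sin φ₁ − sin φ₂ cos φ₁ cos Δλ' ) = 207.6°.
Final bearing = (207.6° + 180°) mod 360° = 27.6°.

final bearing 27.6°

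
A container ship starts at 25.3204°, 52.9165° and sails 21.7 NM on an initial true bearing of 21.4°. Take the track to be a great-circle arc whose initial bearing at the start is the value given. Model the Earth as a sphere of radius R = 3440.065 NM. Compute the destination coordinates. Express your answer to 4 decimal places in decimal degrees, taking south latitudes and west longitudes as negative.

The arc subtends δ = 21.7/3440.065 = 0.006308 rad at the centre.
Converting: φ₁ = 0.441924 rad, θ = 0.373500 rad.
sin φ₂ = sin φ₁ cos δ + cos φ₁ sin δ cos θ = (0.427680)(0.999980) + (0.903930)(0.006308)(0.931056) = 0.432980
φ₂ = asin(0.432980) = 0.447796 rad = 25.6568°.
Then Δλ = atan2(0.002081, 0.814803) = 0.002553 rad, from sin θ sin δ cos φ₁ over cos δ − sin φ₁ sin φ₂.
λ₂ = λ₁ + Δλ = 53.0628°.

latitude 25.6568°, longitude 53.0628°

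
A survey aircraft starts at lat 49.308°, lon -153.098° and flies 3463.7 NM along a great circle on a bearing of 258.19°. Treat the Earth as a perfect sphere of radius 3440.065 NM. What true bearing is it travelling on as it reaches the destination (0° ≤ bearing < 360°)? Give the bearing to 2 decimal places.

The arc subtends δ = 3463.7/3440.065 = 1.006871 rad at the centre.
With φ₁ = 49.308° = 0.860587 rad and θ = 258.19° = 4.506266 rad:
sin φ₂ = sin φ₁ cos δ + cos φ₁ sin δ cos θ = (0.758225)(0.534508) + (0.651993)(0.845163)(-0.204667) = 0.292498
φ₂ = asin(0.292498) = 0.296838 rad = 17.008°.
For the longitude increment, Δλ = atan2( sin θ sin δ cos φ₁, cos δ − sin φ₁ sin φ₂ ) = atan2(-0.539376, 0.312729) = -59.895°.
λ₂ = -153.098° + -59.895° = -212.993°, normalized to (−180°, 180°] → 147.007°.
The forward bearing on arrival equals the back-azimuth from the destination plus 180°.
Back-azimuth from P₂ (17.01°, 147.01°) to P₁ (49.31°, -153.10°), with Δλ' = λ₁ − λ₂ = -300.11°: atan2( sin Δλ' cos φ₁ , cos φ₂ sin φ₁ − sin φ₂ cos φ₁ cos Δλ' ) = 41.87°.
Final bearing = (41.87° + 180°) mod 360° = 221.87°.

final bearing 221.87°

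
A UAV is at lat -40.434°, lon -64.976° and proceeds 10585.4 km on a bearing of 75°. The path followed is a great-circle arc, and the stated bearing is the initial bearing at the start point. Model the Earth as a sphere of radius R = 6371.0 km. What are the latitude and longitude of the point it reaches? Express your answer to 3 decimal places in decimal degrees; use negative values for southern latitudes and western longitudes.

Angular distance δ = d/R = 10585.4 / 6371 = 1.661497 rad.
Converting: φ₁ = -0.705706 rad, θ = 1.308997 rad.
Applying the spherical law of cosines for sides, sin φ₂ = sin φ₁ cos δ + cos φ₁ sin δ cos θ = 0.254937, so φ₂ = 14.770°.
Δλ = atan2( sin θ sin δ cos φ₁ , cos δ − sin φ₁ sin φ₂ ) = atan2(0.732196, 0.074768) = 1.469034 rad = 84.169°.
Hence λ₂ = -64.976° + 84.169° = 19.193°.

latitude 14.770°, longitude 19.193°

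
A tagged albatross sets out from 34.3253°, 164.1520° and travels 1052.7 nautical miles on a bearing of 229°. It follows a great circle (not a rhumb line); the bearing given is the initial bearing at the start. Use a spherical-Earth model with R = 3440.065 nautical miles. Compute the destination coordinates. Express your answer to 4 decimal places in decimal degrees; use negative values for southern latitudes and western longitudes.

Angular distance δ = d/R = 1052.7 / 3440.065 = 0.306012 rad.
Start latitude φ₁ = 0.599090 rad; initial bearing θ = 3.996804 rad.
Applying the spherical law of cosines for sides, sin φ₂ = sin φ₁ cos δ + cos φ₁ sin δ cos θ = 0.374471, so φ₂ = 21.9916°.
Δλ = atan2( sin θ sin δ cos φ₁ , cos δ − sin φ₁ sin φ₂ ) = atan2(-0.187767, 0.742382) = -0.247730 rad = -14.1939°.
λ₂ = 164.1520° + -14.1939° = 149.9581°.

latitude 21.9916°, longitude 149.9581°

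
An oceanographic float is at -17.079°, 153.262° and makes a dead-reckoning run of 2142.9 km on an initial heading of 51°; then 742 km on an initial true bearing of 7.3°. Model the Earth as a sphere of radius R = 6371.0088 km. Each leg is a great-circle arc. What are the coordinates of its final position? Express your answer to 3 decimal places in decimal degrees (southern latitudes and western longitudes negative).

Apply the spherical direct solution leg by leg, carrying full precision between legs.
Leg 1: from (-17.079°, 153.262°), δ = 2142.9/6371.0088 = 0.336352 rad, θ = 51° → φ = -4.513°, λ = 168.171°.
Leg 2: from (-4.513°, 168.171°), δ = 742/6371.0088 = 0.116465 rad, θ = 7.3° → φ = 2.106°, λ = 169.018°.

latitude 2.106°, longitude 169.018°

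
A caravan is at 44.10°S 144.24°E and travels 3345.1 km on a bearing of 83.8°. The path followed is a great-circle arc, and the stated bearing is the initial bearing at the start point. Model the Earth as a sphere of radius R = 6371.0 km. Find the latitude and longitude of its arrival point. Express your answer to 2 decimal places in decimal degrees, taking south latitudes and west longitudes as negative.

Central angle δ = d/R = 0.525051 rad.
With φ₁ = -44.10° = -0.769690 rad and θ = 83.8° = 1.462586 rad:
Applying the spherical law of cosines for sides, sin φ₂ = sin φ₁ cos δ + cos φ₁ sin δ cos θ = -0.563296, so φ₂ = -34.28°.
For the longitude increment, Δλ = atan2( sin θ sin δ cos φ₁, cos δ − sin φ₁ sin φ₂ ) = atan2(0.357860, 0.473293) = 37.09°.
λ₂ = 144.24° + 37.09° = 181.33°, normalized to (−180°, 180°] → -178.67°.

latitude -34.28°, longitude -178.67°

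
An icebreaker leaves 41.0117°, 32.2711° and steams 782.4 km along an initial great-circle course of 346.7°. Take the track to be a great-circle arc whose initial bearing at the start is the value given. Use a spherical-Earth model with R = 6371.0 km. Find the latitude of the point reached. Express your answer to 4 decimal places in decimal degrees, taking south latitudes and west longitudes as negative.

latitude 47.8359°

The arc subtends δ = 782.4/6371 = 0.122806 rad at the centre.
Converting: φ₁ = 0.715789 rad, θ = 6.051057 rad.
Applying the spherical law of cosines for sides, sin φ₂ = sin φ₁ cos δ + cos φ₁ sin δ cos θ = 0.741226, so φ₂ = 47.8359°.
Δλ = atan2( sin θ sin δ cos φ₁ , cos δ − sin φ₁ sin φ₂ ) = atan2(-0.021264, 0.506067) = -0.041994 rad = -2.4061°.
Hence λ₂ = 32.2711° + -2.4061° = 29.8650°.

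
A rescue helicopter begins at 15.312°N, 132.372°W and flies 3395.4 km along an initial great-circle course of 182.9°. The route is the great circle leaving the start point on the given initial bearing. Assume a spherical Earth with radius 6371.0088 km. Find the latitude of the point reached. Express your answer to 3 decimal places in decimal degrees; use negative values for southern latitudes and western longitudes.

δ = 3395.4/6371.0088 = 0.532945 rad (30.5355°).
With φ₁ = 15.312° = 0.267245 rad and θ = 182.9° = 3.192207 rad:
sin φ₂ = sin φ₁ cos δ + cos φ₁ sin δ cos θ = (0.264075)(0.861314) + (0.964502)(0.508072)(-0.998719) = -0.261958
φ₂ = asin(-0.261958) = -0.265050 rad = -15.186°.
For the longitude increment, Δλ = atan2( sin θ sin δ cos φ₁, cos δ − sin φ₁ sin φ₂ ) = atan2(-0.024792, 0.930491) = -1.526°.
λ₂ = -132.372° + -1.526° = -133.898°.

latitude -15.186°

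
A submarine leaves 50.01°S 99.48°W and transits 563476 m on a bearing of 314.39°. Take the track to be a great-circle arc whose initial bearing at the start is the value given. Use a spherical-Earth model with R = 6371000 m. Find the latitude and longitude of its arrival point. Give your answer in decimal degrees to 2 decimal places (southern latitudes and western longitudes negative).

latitude -46.34°, longitude -104.73°

Central angle δ = d/R = 0.088444 rad.
Converting: φ₁ = -0.872839 rad, θ = 5.487141 rad.
Applying the spherical law of cosines for sides, sin φ₂ = sin φ₁ cos δ + cos φ₁ sin δ cos θ = -0.723453, so φ₂ = -46.34°.
Δλ = atan2( sin θ sin δ cos φ₁ , cos δ − sin φ₁ sin φ₂ ) = atan2(-0.040564, 0.441813) = -0.091555 rad = -5.25°.
λ₂ = -99.48° + -5.25° = -104.73°.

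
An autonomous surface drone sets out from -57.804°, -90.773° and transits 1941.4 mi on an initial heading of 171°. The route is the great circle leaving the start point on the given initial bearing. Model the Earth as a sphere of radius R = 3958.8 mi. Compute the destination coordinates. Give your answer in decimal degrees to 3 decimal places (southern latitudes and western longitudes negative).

δ = 1941.4/3958.8 = 0.490401 rad (28.0979°).
With φ₁ = -57.804° = -1.008870 rad and θ = 171° = 2.984513 rad:
Applying the spherical law of cosines for sides, sin φ₂ = sin φ₁ cos δ + cos φ₁ sin δ cos θ = -0.994354, so φ₂ = -83.908°.
For the longitude increment, Δλ = atan2( sin θ sin δ cos φ₁, cos δ − sin φ₁ sin φ₂ ) = atan2(0.039257, 0.040692) = 43.972°.
λ₂ = -90.773° + 43.972° = -46.801°.

latitude -83.908°, longitude -46.801°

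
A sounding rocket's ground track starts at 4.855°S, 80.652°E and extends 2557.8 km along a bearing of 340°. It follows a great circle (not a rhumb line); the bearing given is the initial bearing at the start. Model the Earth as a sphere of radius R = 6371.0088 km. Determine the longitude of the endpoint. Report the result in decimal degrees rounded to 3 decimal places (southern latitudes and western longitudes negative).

longitude 72.629°

The arc subtends δ = 2557.8/6371.0088 = 0.401475 rad at the centre.
With φ₁ = -4.855° = -0.084736 rad and θ = 340° = 5.934119 rad:
sin φ₂ = sin φ₁ cos δ + cos φ₁ sin δ cos θ = (-0.084634)(0.920486) + (0.996412)(0.390776)(0.939693) = 0.287987
φ₂ = asin(0.287987) = 0.292125 rad = 16.738°.
Then Δλ = atan2(-0.133174, 0.944859) = -0.140023 rad, from sin θ sin δ cos φ₁ over cos δ − sin φ₁ sin φ₂.
Hence λ₂ = 80.652° + -8.023° = 72.629°.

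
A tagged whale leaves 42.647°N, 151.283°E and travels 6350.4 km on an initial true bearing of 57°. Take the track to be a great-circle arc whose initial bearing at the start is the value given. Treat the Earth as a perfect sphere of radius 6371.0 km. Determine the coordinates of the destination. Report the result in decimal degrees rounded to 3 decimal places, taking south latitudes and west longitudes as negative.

Central angle δ = d/R = 0.996767 rad.
Start latitude φ₁ = 0.744331 rad; initial bearing θ = 0.994838 rad.
sin φ₂ = sin φ₁ cos δ + cos φ₁ sin δ cos θ = (0.677480)(0.543020) + (0.735542)(0.839720)(0.544639) = 0.704281
φ₂ = asin(0.704281) = 0.781409 rad = 44.771°.
Δλ = atan2( sin θ sin δ cos φ₁ , cos δ − sin φ₁ sin φ₂ ) = atan2(0.518004, 0.065884) = 1.444286 rad = 82.752°.
λ₂ = 151.283° + 82.752° = 234.035°, normalized to (−180°, 180°] → -125.965°.

latitude 44.771°, longitude -125.965°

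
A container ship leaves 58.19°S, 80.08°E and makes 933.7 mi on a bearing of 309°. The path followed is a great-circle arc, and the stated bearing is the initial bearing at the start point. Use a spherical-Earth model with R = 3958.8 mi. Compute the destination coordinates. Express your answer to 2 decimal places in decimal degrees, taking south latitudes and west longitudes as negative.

latitude -48.48°, longitude 64.18°

Angular distance δ = d/R = 933.7 / 3958.8 = 0.235854 rad.
Start latitude φ₁ = -1.015607 rad; initial bearing θ = 5.393067 rad.
sin φ₂ = sin φ₁ cos δ + cos φ₁ sin δ cos θ = (-0.849801)(0.972315) + (0.527104)(0.233674)(0.629320) = -0.748760
φ₂ = asin(-0.748760) = -0.846190 rad = -48.48°.
Then Δλ = atan2(-0.095721, 0.336018) = -0.277519 rad, from sin θ sin δ cos φ₁ over cos δ − sin φ₁ sin φ₂.
λ₂ = 80.08° + -15.90° = 64.18°.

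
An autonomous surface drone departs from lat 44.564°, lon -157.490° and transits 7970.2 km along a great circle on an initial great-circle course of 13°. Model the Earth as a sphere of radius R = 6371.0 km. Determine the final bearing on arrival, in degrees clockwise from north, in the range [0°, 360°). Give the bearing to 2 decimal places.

Angular distance δ = d/R = 7970.2 / 6371 = 1.251012 rad.
With φ₁ = 44.564° = 0.777789 rad and θ = 13° = 0.226893 rad:
Destination latitude: φ₂ = arcsin( sin φ₁ cos δ + cos φ₁ sin δ cos θ ) = arcsin(0.879602) = 61.594°.
For the longitude increment, Δλ = atan2( sin θ sin δ cos φ₁, cos δ − sin φ₁ sin φ₂ ) = atan2(0.152145, -0.302860) = 153.327°.
λ₂ = -157.490° + 153.327° = -4.163°.
The forward bearing on arrival equals the back-azimuth from the destination plus 180°.
Back-azimuth from P₂ (61.59°, -4.16°) to P₁ (44.56°, -157.49°), with Δλ' = λ₁ − λ₂ = -153.33°: atan2( sin Δλ' cos φ₁ , cos φ₂ sin φ₁ − sin φ₂ cos φ₁ cos Δλ' ) = 340.31°.
Final bearing = (340.31° + 180°) mod 360° = 160.31°.

final bearing 160.31°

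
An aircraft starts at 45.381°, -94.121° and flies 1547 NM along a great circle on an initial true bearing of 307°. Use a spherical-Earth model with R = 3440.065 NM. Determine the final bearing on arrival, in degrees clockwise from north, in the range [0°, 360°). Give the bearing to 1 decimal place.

final bearing 277.2°

The arc subtends δ = 1547/3440.065 = 0.449701 rad at the centre.
With φ₁ = 45.381° = 0.792048 rad and θ = 307° = 5.358161 rad:
Applying the spherical law of cosines for sides, sin φ₂ = sin φ₁ cos δ + cos φ₁ sin δ cos θ = 0.824774, so φ₂ = 55.566°.
Then Δλ = atan2(-0.243844, 0.313508) = -0.661051 rad, from sin θ sin δ cos φ₁ over cos δ − sin φ₁ sin φ₂.
Hence λ₂ = -94.121° + -37.875° = -131.996°.
The forward bearing on arrival equals the back-azimuth from the destination plus 180°.
Back-azimuth from P₂ (55.6°, -132.0°) to P₁ (45.4°, -94.1°), with Δλ' = λ₁ − λ₂ = 37.9°: atan2( sin Δλ' cos φ₁ , cos φ₂ sin φ₁ − sin φ₂ cos φ₁ cos Δλ' ) = 97.2°.
Final bearing = (97.2° + 180°) mod 360° = 277.2°.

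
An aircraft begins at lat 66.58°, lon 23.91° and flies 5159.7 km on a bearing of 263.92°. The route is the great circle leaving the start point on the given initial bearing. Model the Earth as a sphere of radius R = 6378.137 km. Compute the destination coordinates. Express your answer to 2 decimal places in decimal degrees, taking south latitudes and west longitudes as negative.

latitude 37.08°, longitude -40.49°

δ = 5159.7/6378.137 = 0.808967 rad (46.3504°).
Converting: φ₁ = 1.162040 rad, θ = 4.606273 rad.
Destination latitude: φ₂ = arcsin( sin φ₁ cos δ + cos φ₁ sin δ cos θ ) = arcsin(0.602920) = 37.08°.
Then Δλ = atan2(-0.285980, 0.136998) = -1.124051 rad, from sin θ sin δ cos φ₁ over cos δ − sin φ₁ sin φ₂.
λ₂ = λ₁ + Δλ = -40.49°.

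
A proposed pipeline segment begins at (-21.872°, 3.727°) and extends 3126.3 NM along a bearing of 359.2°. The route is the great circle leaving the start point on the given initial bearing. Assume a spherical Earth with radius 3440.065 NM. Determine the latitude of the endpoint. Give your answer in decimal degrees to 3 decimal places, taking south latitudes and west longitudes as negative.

The arc subtends δ = 3126.3/3440.065 = 0.908791 rad at the centre.
Converting: φ₁ = -0.381738 rad, θ = 6.269223 rad.
Applying the spherical law of cosines for sides, sin φ₂ = sin φ₁ cos δ + cos φ₁ sin δ cos θ = 0.502917, so φ₂ = 30.193°.
For the longitude increment, Δλ = atan2( sin θ sin δ cos φ₁, cos δ − sin φ₁ sin φ₂ ) = atan2(-0.010220, 0.802054) = -0.730°.
Hence λ₂ = 3.727° + -0.730° = 2.997°.

latitude 30.193°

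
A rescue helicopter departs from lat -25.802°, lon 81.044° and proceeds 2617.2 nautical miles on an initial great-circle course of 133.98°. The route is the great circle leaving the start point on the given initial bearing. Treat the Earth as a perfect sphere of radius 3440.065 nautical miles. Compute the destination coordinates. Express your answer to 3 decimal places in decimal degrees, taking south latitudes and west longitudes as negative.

latitude -48.272°, longitude 129.240°

Central angle δ = d/R = 0.760800 rad.
With φ₁ = -25.802° = -0.450330 rad and θ = 133.98° = 2.338392 rad:
sin φ₂ = sin φ₁ cos δ + cos φ₁ sin δ cos θ = (-0.435263)(0.724285) + (0.900304)(0.689501)(-0.694407) = -0.746314
φ₂ = asin(-0.746314) = -0.842507 rad = -48.272°.
For the longitude increment, Δλ = atan2( sin θ sin δ cos φ₁, cos δ − sin φ₁ sin φ₂ ) = atan2(0.446688, 0.399442) = 48.196°.
λ₂ = 81.044° + 48.196° = 129.240°.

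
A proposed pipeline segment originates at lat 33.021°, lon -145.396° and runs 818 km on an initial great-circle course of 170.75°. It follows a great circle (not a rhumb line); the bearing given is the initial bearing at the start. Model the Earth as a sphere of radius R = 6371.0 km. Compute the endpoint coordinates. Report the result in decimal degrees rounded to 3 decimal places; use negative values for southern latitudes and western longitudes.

δ = 818/6371 = 0.128394 rad (7.3565°).
Converting: φ₁ = 0.576325 rad, θ = 2.980150 rad.
Applying the spherical law of cosines for sides, sin φ₂ = sin φ₁ cos δ + cos φ₁ sin δ cos θ = 0.434498, so φ₂ = 25.753°.
Δλ = atan2( sin θ sin δ cos φ₁ , cos δ − sin φ₁ sin φ₂ ) = atan2(0.017257, 0.754991) = 0.022854 rad = 1.309°.
λ₂ = λ₁ + Δλ = -144.087°.

latitude 25.753°, longitude -144.087°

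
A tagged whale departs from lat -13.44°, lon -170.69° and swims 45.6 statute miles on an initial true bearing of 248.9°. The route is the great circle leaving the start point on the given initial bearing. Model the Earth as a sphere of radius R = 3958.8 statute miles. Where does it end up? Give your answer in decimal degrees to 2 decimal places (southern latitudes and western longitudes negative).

latitude -13.68°, longitude -171.32°

Central angle δ = d/R = 0.011519 rad.
With φ₁ = -13.44° = -0.234572 rad and θ = 248.9° = 4.344125 rad:
Applying the spherical law of cosines for sides, sin φ₂ = sin φ₁ cos δ + cos φ₁ sin δ cos θ = -0.236445, so φ₂ = -13.68°.
Δλ = atan2( sin θ sin δ cos φ₁ , cos δ − sin φ₁ sin φ₂ ) = atan2(-0.010452, 0.944978) = -0.011060 rad = -0.63°.
λ₂ = λ₁ + Δλ = -171.32°.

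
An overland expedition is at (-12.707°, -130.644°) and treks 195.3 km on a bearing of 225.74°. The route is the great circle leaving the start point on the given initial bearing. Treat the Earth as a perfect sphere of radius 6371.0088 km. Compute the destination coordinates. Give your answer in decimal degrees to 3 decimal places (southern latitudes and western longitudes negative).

latitude -13.930°, longitude -131.940°

The arc subtends δ = 195.3/6371.0088 = 0.030654 rad at the centre.
Converting: φ₁ = -0.221779 rad, θ = 3.939906 rad.
sin φ₂ = sin φ₁ cos δ + cos φ₁ sin δ cos θ = (-0.219965)(0.999530) + (0.975508)(0.030650)(-0.697915) = -0.240729
φ₂ = asin(-0.240729) = -0.243117 rad = -13.930°.
Δλ = atan2( sin θ sin δ cos φ₁ , cos δ − sin φ₁ sin φ₂ ) = atan2(-0.021413, 0.946578) = -0.022618 rad = -1.296°.
Hence λ₂ = -130.644° + -1.296° = -131.940°.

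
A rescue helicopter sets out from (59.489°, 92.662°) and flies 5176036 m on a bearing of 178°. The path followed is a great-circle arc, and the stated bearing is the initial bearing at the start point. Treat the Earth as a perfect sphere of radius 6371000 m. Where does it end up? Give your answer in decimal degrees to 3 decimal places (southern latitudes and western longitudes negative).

latitude 12.953°, longitude 94.152°

Central angle δ = d/R = 0.812437 rad.
With φ₁ = 59.489° = 1.038279 rad and θ = 178° = 3.106686 rad:
Destination latitude: φ₂ = arcsin( sin φ₁ cos δ + cos φ₁ sin δ cos θ ) = arcsin(0.224152) = 12.953°.
For the longitude increment, Δλ = atan2( sin θ sin δ cos φ₁, cos δ − sin φ₁ sin φ₂ ) = atan2(0.012863, 0.494618) = 1.490°.
λ₂ = λ₁ + Δλ = 94.152°.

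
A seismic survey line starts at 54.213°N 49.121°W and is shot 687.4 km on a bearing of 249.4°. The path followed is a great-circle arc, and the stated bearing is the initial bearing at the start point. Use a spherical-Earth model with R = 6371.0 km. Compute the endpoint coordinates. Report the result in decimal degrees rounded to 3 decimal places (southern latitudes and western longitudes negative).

The arc subtends δ = 687.4/6371 = 0.107895 rad at the centre.
With φ₁ = 54.213° = 0.946195 rad and θ = 249.4° = 4.352851 rad:
Applying the spherical law of cosines for sides, sin φ₂ = sin φ₁ cos δ + cos φ₁ sin δ cos θ = 0.784323, so φ₂ = 51.658°.
Then Δλ = atan2(-0.058945, 0.357945) = -0.163213 rad, from sin θ sin δ cos φ₁ over cos δ − sin φ₁ sin φ₂.
λ₂ = λ₁ + Δλ = -58.472°.

latitude 51.658°, longitude -58.472°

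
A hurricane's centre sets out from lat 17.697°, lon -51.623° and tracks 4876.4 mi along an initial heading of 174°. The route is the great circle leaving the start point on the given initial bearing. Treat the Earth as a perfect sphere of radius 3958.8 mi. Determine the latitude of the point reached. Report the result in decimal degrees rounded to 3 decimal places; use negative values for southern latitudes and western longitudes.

latitude -52.414°

Angular distance δ = d/R = 4876.4 / 3958.8 = 1.231787 rad.
Converting: φ₁ = 0.308871 rad, θ = 3.036873 rad.
sin φ₂ = sin φ₁ cos δ + cos φ₁ sin δ cos θ = (0.303983)(0.332553) + (0.952677)(0.943085)(-0.994522) = -0.792443
φ₂ = asin(-0.792443) = -0.914804 rad = -52.414°.
Then Δλ = atan2(0.093914, 0.573442) = 0.162332 rad, from sin θ sin δ cos φ₁ over cos δ − sin φ₁ sin φ₂.
Hence λ₂ = -51.623° + 9.301° = -42.322°.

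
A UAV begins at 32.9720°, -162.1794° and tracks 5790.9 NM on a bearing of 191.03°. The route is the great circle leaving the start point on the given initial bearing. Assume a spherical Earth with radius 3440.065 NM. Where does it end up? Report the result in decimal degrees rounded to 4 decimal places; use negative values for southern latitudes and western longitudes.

δ = 5790.9/3440.065 = 1.683369 rad (96.4500°).
With φ₁ = 32.9720° = 0.575470 rad and θ = 191.03° = 3.334102 rad:
Applying the spherical law of cosines for sides, sin φ₂ = sin φ₁ cos δ + cos φ₁ sin δ cos θ = -0.879363, so φ₂ = -61.5656°.
Then Δλ = atan2(-0.159492, 0.366240) = -0.410718 rad, from sin θ sin δ cos φ₁ over cos δ − sin φ₁ sin φ₂.
λ₂ = -162.1794° + -23.5324° = -185.7118°, normalized to (−180°, 180°] → 174.2882°.

latitude -61.5656°, longitude 174.2882°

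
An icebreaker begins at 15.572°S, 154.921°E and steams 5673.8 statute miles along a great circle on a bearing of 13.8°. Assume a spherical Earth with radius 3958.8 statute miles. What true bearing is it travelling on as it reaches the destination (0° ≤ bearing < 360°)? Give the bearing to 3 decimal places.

final bearing 30.237°

Angular distance δ = d/R = 5673.8 / 3958.8 = 1.433212 rad.
With φ₁ = -15.572° = -0.271783 rad and θ = 13.8° = 0.240855 rad:
Destination latitude: φ₂ = arcsin( sin φ₁ cos δ + cos φ₁ sin δ cos θ ) = arcsin(0.889830) = 62.852°.
For the longitude increment, Δλ = atan2( sin θ sin δ cos φ₁, cos δ − sin φ₁ sin φ₂ ) = atan2(0.227606, 0.376025) = 31.186°.
λ₂ = 154.921° + 31.186° = 186.107°, normalized to (−180°, 180°] → -173.893°.
The forward bearing on arrival equals the back-azimuth from the destination plus 180°.
Back-azimuth from P₂ (62.852°, -173.893°) to P₁ (-15.572°, 154.921°), with Δλ' = λ₁ − λ₂ = 328.814°: atan2( sin Δλ' cos φ₁ , cos φ₂ sin φ₁ − sin φ₂ cos φ₁ cos Δλ' ) = 210.237°.
Final bearing = (210.237° + 180°) mod 360° = 30.237°.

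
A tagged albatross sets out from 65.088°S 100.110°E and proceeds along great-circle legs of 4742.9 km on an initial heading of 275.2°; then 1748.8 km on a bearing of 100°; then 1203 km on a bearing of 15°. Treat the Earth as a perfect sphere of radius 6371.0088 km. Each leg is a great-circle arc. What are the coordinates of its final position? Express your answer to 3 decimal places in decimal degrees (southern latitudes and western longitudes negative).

Apply the spherical direct solution leg by leg, carrying full precision between legs.
Leg 1: from (-65.088°, 100.110°), δ = 4742.9/6371.0088 = 0.744450 rad, θ = 275.2° → φ = -39.879°, λ = 38.552°.
Leg 2: from (-39.879°, 38.552°), δ = 1748.8/6371.0088 = 0.274493 rad, θ = 100° → φ = -40.789°, λ = 59.197°.
Leg 3: from (-40.789°, 59.197°), δ = 1203/6371.0088 = 0.188824 rad, θ = 15° → φ = -30.291°, λ = 62.422°.

latitude -30.291°, longitude 62.422°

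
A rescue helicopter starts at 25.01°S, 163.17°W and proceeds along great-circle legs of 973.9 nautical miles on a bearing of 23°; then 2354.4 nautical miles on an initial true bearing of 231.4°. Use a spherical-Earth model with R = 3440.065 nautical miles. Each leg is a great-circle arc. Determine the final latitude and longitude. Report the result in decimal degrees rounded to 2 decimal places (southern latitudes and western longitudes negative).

Apply the spherical direct solution leg by leg, carrying full precision between legs.
Leg 1: from (-25.01°, -163.17°), δ = 973.9/3440.065 = 0.283105 rad, θ = 23° → φ = -9.96°, λ = -156.81°.
Leg 2: from (-9.96°, -156.81°), δ = 2354.4/3440.065 = 0.684406 rad, θ = 231.4° → φ = -31.50°, λ = 167.78°.

latitude -31.50°, longitude 167.78°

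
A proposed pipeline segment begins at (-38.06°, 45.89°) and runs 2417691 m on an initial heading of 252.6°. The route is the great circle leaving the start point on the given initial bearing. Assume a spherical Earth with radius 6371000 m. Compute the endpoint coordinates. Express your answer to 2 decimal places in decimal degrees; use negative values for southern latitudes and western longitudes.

Angular distance δ = d/R = 2417691 / 6371000 = 0.379484 rad.
Start latitude φ₁ = -0.664272 rad; initial bearing θ = 4.408702 rad.
Applying the spherical law of cosines for sides, sin φ₂ = sin φ₁ cos δ + cos φ₁ sin δ cos θ = -0.659849, so φ₂ = -41.29°.
For the longitude increment, Δλ = atan2( sin θ sin δ cos φ₁, cos δ − sin φ₁ sin φ₂ ) = atan2(-0.278326, 0.522068) = -28.06°.
λ₂ = 45.89° + -28.06° = 17.83°.

latitude -41.29°, longitude 17.83°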